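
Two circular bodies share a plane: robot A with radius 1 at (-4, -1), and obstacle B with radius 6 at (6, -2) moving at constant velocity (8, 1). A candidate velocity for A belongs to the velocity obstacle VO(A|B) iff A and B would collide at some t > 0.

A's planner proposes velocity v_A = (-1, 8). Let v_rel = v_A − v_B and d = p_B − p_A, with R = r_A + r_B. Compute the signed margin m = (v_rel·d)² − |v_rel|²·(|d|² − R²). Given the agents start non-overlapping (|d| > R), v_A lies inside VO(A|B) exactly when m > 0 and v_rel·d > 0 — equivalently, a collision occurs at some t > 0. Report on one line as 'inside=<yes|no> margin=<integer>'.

d = (10, -1),  |d|² = 101;  R = 1+6 = 7,  c = 101−7² = 52
v_rel = (-9, 7),  |v_rel|² = 130;  v_rel·d = (-9)·(10) + (7)·(-1) = -97
130·t² + 194·t + 52 = 0  ⇒  m = (-97)² − 130·52 = 2649
m = 2649 > 0,  v_rel·d = -97 < 0  ⇒  outside

inside=no margin=2649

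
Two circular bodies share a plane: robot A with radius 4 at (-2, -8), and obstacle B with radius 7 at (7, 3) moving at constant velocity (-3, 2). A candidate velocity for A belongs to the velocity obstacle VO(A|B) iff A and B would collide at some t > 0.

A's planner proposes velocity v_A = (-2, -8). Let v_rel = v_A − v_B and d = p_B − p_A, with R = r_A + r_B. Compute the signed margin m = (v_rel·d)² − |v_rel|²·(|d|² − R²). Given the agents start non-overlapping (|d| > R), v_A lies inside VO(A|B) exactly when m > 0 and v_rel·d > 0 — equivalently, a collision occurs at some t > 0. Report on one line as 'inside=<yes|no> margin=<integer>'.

d = (9, 11),  |d|² = 202;  R = 4+7 = 11,  c = 202−11² = 81
v_rel = (1, -10),  |v_rel|² = 101;  v_rel·d = (1)·(9) + (-10)·(11) = -101
101·t² + 202·t + 81 = 0  ⇒  m = (-101)² − 101·81 = 2020
m = 2020 > 0,  v_rel·d = -101 < 0  ⇒  outside

inside=no margin=2020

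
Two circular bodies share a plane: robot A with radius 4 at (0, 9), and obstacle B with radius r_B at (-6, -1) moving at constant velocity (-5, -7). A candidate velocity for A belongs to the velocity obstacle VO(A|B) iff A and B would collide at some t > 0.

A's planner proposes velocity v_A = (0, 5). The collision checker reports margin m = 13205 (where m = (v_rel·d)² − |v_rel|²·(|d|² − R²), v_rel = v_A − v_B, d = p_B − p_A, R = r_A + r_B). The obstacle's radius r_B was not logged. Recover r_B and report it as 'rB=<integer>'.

m = 13205
d = (-6, -10);  v_rel = (5, 12),  |v_rel|² = 169
v_rel×d = (5)·(-10) − (12)·(-6) = 22
since m = R²·169 − 22²:  R² = (484 + 13205) / 169 = 81
R = √81 = 9  ⇒  r_B = 9 − 4 = 5

rB=5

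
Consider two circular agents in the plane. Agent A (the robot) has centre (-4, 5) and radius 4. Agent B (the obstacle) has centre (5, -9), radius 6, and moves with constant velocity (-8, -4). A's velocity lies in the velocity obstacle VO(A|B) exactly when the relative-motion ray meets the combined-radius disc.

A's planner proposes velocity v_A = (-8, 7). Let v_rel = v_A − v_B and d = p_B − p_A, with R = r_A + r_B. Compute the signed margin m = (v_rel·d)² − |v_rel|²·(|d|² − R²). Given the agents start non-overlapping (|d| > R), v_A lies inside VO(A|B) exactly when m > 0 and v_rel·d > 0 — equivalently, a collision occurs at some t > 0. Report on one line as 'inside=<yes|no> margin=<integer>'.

d = (9, -14),  |d|² = 277;  R = 4+6 = 10,  c = 277−10² = 177
v_rel = (0, 11),  |v_rel|² = 121;  v_rel·d = (0)·(9) + (11)·(-14) = -154
121·t² + 308·t + 177 = 0  ⇒  m = (-154)² − 121·177 = 2299
m = 2299 > 0,  v_rel·d = -154 < 0  ⇒  outside

inside=no margin=2299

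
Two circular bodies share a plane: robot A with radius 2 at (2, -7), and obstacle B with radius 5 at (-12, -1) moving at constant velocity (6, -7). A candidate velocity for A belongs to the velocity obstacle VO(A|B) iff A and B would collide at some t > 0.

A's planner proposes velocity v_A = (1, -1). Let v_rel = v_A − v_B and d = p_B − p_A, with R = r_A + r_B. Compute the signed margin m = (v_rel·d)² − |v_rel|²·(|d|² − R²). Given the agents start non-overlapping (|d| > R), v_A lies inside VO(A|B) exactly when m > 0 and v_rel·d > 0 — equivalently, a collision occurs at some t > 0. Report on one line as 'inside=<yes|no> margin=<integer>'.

d = (-14, 6),  |d|² = 232;  R = 2+5 = 7,  c = 232−7² = 183
v_rel = (-5, 6),  |v_rel|² = 61;  v_rel·d = (-5)·(-14) + (6)·(6) = 106
61·t² − 212·t + 183 = 0  ⇒  m = 106² − 61·183 = 73
m = 73 > 0,  v_rel·d = 106 > 0  ⇒  inside

inside=yes margin=73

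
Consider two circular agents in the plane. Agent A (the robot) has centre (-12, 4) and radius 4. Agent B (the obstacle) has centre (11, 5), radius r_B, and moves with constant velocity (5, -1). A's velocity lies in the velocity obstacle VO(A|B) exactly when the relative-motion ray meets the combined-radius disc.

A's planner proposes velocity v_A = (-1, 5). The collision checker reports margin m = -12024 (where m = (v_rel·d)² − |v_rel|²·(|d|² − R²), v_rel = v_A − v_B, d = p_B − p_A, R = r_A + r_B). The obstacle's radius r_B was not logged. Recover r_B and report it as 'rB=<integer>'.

m = -12024
d = (23, 1);  v_rel = (-6, 6),  |v_rel|² = 72
v_rel×d = (-6)·(1) − (6)·(23) = -144
since m = R²·72 − (-144)²:  R² = (20736 + -12024) / 72 = 121
R = √121 = 11  ⇒  r_B = 11 − 4 = 7

rB=7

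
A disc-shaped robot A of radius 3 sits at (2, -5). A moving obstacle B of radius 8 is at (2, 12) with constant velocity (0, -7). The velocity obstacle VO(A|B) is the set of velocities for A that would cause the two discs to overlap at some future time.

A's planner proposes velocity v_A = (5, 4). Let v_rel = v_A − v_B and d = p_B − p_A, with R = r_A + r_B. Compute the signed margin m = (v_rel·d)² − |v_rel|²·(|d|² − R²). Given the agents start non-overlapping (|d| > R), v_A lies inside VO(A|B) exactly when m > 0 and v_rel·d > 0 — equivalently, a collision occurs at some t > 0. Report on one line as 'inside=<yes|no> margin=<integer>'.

d = (0, 17),  |d|² = 289;  R = 3+8 = 11,  c = 289−11² = 168
v_rel = (5, 11),  |v_rel|² = 146;  v_rel·d = (5)·(0) + (11)·(17) = 187
146·t² − 374·t + 168 = 0  ⇒  m = 187² − 146·168 = 10441
m = 10441 > 0,  v_rel·d = 187 > 0  ⇒  inside

inside=yes margin=10441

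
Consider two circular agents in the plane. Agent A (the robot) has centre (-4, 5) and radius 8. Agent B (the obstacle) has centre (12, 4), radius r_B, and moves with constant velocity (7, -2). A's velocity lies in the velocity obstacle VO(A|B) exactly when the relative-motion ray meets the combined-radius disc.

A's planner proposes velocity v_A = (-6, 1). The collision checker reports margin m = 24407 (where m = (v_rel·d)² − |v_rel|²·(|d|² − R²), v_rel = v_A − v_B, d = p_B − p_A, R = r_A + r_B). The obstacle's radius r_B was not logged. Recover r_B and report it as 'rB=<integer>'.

m = 24407
d = (16, -1);  v_rel = (-13, 3),  |v_rel|² = 178
v_rel×d = (-13)·(-1) − (3)·(16) = -35
since m = R²·178 − (-35)²:  R² = (1225 + 24407) / 178 = 144
R = √144 = 12  ⇒  r_B = 12 − 8 = 4

rB=4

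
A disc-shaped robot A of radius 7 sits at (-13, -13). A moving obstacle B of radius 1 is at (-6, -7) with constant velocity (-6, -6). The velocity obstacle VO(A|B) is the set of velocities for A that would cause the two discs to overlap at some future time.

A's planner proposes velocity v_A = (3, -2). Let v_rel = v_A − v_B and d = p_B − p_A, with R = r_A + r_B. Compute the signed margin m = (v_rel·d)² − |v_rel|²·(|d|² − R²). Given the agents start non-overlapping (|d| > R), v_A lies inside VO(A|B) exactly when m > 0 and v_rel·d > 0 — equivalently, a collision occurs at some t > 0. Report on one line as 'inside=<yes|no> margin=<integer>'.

d = (7, 6),  |d|² = 85;  R = 7+1 = 8,  c = 85−8² = 21
v_rel = (9, 4),  |v_rel|² = 97;  v_rel·d = (9)·(7) + (4)·(6) = 87
97·t² − 174·t + 21 = 0  ⇒  m = 87² − 97·21 = 5532
m = 5532 > 0,  v_rel·d = 87 > 0  ⇒  inside

inside=yes margin=5532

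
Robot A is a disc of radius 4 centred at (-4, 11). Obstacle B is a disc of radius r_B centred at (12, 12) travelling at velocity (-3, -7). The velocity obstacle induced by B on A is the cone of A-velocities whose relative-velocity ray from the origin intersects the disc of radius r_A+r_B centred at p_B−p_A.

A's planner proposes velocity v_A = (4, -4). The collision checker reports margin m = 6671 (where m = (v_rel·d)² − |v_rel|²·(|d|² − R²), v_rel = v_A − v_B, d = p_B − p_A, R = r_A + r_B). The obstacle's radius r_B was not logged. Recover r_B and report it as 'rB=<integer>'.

m = 6671
d = (16, 1);  v_rel = (7, 3),  |v_rel|² = 58
v_rel×d = (7)·(1) − (3)·(16) = -41
since m = R²·58 − (-41)²:  R² = (1681 + 6671) / 58 = 144
R = √144 = 12  ⇒  r_B = 12 − 4 = 8

rB=8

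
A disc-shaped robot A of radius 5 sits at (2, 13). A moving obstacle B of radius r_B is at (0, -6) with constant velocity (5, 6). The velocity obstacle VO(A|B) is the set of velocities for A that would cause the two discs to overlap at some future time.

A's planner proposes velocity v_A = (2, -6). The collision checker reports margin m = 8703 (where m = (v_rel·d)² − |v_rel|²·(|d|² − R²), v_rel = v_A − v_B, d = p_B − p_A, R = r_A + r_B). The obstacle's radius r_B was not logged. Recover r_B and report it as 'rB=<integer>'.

m = 8703
d = (-2, -19);  v_rel = (-3, -12),  |v_rel|² = 153
v_rel×d = (-3)·(-19) − (-12)·(-2) = 33
since m = R²·153 − 33²:  R² = (1089 + 8703) / 153 = 64
R = √64 = 8  ⇒  r_B = 8 − 5 = 3

rB=3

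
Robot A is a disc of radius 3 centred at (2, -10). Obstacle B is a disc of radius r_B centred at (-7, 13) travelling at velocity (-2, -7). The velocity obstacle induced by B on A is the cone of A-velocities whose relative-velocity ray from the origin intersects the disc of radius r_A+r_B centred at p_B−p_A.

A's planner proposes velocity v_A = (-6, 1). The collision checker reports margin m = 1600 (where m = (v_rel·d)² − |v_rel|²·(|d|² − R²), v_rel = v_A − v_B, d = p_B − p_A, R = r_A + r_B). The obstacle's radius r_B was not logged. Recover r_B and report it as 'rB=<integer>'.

m = 1600
d = (-9, 23);  v_rel = (-4, 8),  |v_rel|² = 80
v_rel×d = (-4)·(23) − (8)·(-9) = -20
since m = R²·80 − (-20)²:  R² = (400 + 1600) / 80 = 25
R = √25 = 5  ⇒  r_B = 5 − 3 = 2

rB=2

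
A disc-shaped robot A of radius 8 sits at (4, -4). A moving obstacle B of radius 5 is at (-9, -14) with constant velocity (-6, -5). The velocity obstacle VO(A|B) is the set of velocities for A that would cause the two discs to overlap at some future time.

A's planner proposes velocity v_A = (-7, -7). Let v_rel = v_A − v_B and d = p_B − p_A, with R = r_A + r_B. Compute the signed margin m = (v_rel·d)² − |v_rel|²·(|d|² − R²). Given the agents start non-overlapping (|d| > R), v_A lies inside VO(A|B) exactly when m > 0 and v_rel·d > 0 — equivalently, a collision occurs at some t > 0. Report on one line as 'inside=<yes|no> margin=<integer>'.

d = (-13, -10),  |d|² = 269;  R = 8+5 = 13,  c = 269−13² = 100
v_rel = (-1, -2),  |v_rel|² = 5;  v_rel·d = (-1)·(-13) + (-2)·(-10) = 33
5·t² − 66·t + 100 = 0  ⇒  m = 33² − 5·100 = 589
m = 589 > 0,  v_rel·d = 33 > 0  ⇒  inside

inside=yes margin=589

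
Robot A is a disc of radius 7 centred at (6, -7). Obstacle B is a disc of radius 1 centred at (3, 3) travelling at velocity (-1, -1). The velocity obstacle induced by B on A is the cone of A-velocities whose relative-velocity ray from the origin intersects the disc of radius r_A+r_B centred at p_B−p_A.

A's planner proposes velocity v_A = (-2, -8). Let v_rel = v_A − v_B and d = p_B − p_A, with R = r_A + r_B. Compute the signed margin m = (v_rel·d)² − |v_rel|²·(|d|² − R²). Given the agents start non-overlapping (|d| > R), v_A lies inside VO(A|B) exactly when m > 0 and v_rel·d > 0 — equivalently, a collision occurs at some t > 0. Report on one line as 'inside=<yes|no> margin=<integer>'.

d = (-3, 10),  |d|² = 109;  R = 7+1 = 8,  c = 109−8² = 45
v_rel = (-1, -7),  |v_rel|² = 50;  v_rel·d = (-1)·(-3) + (-7)·(10) = -67
50·t² + 134·t + 45 = 0  ⇒  m = (-67)² − 50·45 = 2239
m = 2239 > 0,  v_rel·d = -67 < 0  ⇒  outside

inside=no margin=2239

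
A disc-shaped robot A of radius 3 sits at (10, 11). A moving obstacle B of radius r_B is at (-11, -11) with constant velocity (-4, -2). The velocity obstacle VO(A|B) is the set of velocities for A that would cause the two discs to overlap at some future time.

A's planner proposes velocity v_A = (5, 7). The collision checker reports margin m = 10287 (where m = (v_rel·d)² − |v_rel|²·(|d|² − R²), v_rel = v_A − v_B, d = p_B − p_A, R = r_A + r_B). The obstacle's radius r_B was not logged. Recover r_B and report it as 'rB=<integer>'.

m = 10287
d = (-21, -22);  v_rel = (9, 9),  |v_rel|² = 162
v_rel×d = (9)·(-22) − (9)·(-21) = -9
since m = R²·162 − (-9)²:  R² = (81 + 10287) / 162 = 64
R = √64 = 8  ⇒  r_B = 8 − 3 = 5

rB=5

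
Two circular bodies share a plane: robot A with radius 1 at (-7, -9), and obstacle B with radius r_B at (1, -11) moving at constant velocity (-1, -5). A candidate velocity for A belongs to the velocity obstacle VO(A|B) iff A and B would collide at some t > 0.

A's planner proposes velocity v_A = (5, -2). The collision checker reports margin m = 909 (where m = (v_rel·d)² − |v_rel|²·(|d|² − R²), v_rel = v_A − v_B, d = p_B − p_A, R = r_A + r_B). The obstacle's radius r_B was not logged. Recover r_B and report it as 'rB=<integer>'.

m = 909
d = (8, -2);  v_rel = (6, 3),  |v_rel|² = 45
v_rel×d = (6)·(-2) − (3)·(8) = -36
since m = R²·45 − (-36)²:  R² = (1296 + 909) / 45 = 49
R = √49 = 7  ⇒  r_B = 7 − 1 = 6

rB=6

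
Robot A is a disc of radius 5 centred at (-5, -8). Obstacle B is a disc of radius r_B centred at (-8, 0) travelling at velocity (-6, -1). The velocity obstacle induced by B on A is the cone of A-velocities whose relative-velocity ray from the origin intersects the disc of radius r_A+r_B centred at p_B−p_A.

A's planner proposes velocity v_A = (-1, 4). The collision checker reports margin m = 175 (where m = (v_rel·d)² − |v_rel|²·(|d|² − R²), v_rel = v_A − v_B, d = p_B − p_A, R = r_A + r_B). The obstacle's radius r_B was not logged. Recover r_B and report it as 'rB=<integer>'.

m = 175
d = (-3, 8);  v_rel = (5, 5),  |v_rel|² = 50
v_rel×d = (5)·(8) − (5)·(-3) = 55
since m = R²·50 − 55²:  R² = (3025 + 175) / 50 = 64
R = √64 = 8  ⇒  r_B = 8 − 5 = 3

rB=3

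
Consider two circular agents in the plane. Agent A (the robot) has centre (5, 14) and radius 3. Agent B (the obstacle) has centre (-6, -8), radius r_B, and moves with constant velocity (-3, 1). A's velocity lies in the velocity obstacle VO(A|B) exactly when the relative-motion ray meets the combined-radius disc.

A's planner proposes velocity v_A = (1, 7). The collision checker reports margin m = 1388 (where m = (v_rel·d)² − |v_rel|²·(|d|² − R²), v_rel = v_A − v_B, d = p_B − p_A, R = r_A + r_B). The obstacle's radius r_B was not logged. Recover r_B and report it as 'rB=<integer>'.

m = 1388
d = (-11, -22);  v_rel = (4, 6),  |v_rel|² = 52
v_rel×d = (4)·(-22) − (6)·(-11) = -22
since m = R²·52 − (-22)²:  R² = (484 + 1388) / 52 = 36
R = √36 = 6  ⇒  r_B = 6 − 3 = 3

rB=3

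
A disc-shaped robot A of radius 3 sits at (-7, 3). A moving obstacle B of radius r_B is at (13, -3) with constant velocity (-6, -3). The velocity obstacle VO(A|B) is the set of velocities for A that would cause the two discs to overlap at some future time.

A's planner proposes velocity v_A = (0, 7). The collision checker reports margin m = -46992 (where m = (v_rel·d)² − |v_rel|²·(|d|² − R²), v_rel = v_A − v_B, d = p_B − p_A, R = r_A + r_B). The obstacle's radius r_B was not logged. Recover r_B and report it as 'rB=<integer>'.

m = -46992
d = (20, -6);  v_rel = (6, 10),  |v_rel|² = 136
v_rel×d = (6)·(-6) − (10)·(20) = -236
since m = R²·136 − (-236)²:  R² = (55696 + -46992) / 136 = 64
R = √64 = 8  ⇒  r_B = 8 − 3 = 5

rB=5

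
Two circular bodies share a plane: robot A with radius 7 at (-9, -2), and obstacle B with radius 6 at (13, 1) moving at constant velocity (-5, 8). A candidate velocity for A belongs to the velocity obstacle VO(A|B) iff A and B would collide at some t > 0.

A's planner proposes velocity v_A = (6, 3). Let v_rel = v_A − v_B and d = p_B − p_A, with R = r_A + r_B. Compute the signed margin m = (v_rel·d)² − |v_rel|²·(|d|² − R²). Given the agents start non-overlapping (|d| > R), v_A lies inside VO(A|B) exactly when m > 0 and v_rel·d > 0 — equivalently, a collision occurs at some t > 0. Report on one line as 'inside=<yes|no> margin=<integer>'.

d = (22, 3),  |d|² = 493;  R = 7+6 = 13,  c = 493−13² = 324
v_rel = (11, -5),  |v_rel|² = 146;  v_rel·d = (11)·(22) + (-5)·(3) = 227
146·t² − 454·t + 324 = 0  ⇒  m = 227² − 146·324 = 4225
m = 4225 > 0,  v_rel·d = 227 > 0  ⇒  inside

inside=yes margin=4225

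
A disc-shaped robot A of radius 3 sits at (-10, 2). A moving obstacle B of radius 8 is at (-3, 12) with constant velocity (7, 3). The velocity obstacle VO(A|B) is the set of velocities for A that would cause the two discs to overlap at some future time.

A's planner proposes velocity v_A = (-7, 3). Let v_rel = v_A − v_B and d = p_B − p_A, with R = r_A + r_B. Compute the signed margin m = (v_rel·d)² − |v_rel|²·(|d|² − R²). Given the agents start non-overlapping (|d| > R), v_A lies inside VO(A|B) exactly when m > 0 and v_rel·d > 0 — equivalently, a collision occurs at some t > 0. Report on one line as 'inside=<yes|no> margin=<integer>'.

d = (7, 10),  |d|² = 149;  R = 3+8 = 11,  c = 149−11² = 28
v_rel = (-14, 0),  |v_rel|² = 196;  v_rel·d = (-14)·(7) + (0)·(10) = -98
196·t² + 196·t + 28 = 0  ⇒  m = (-98)² − 196·28 = 4116
m = 4116 > 0,  v_rel·d = -98 < 0  ⇒  outside

inside=no margin=4116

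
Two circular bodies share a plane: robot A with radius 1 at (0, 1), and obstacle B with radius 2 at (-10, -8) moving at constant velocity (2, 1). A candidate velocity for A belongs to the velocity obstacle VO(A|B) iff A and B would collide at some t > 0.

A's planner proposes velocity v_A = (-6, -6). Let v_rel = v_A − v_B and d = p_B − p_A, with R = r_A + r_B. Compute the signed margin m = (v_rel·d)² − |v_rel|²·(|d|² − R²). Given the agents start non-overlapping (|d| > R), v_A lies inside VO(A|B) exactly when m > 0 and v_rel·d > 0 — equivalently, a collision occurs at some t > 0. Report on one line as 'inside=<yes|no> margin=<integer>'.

d = (-10, -9),  |d|² = 181;  R = 1+2 = 3,  c = 181−3² = 172
v_rel = (-8, -7),  |v_rel|² = 113;  v_rel·d = (-8)·(-10) + (-7)·(-9) = 143
113·t² − 286·t + 172 = 0  ⇒  m = 143² − 113·172 = 1013
m = 1013 > 0,  v_rel·d = 143 > 0  ⇒  inside

inside=yes margin=1013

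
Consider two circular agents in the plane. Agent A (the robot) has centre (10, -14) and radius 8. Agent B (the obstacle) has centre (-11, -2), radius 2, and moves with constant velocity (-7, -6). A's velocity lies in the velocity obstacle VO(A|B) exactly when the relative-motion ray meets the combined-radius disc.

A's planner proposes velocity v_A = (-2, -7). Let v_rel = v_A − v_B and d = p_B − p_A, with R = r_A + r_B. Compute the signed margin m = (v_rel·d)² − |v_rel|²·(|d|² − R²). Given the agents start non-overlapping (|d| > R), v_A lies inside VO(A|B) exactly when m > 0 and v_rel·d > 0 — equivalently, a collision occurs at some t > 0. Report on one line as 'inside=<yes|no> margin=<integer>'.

d = (-21, 12),  |d|² = 585;  R = 8+2 = 10,  c = 585−10² = 485
v_rel = (5, -1),  |v_rel|² = 26;  v_rel·d = (5)·(-21) + (-1)·(12) = -117
26·t² + 234·t + 485 = 0  ⇒  m = (-117)² − 26·485 = 1079
m = 1079 > 0,  v_rel·d = -117 < 0  ⇒  outside

inside=no margin=1079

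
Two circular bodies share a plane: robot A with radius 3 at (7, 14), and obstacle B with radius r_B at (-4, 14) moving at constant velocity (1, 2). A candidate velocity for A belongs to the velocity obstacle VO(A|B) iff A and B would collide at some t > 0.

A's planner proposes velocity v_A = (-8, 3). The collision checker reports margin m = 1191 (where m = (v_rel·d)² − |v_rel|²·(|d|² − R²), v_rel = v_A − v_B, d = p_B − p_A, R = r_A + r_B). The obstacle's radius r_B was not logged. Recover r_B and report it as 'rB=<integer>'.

m = 1191
d = (-11, 0);  v_rel = (-9, 1),  |v_rel|² = 82
v_rel×d = (-9)·(0) − (1)·(-11) = 11
since m = R²·82 − 11²:  R² = (121 + 1191) / 82 = 16
R = √16 = 4  ⇒  r_B = 4 − 3 = 1

rB=1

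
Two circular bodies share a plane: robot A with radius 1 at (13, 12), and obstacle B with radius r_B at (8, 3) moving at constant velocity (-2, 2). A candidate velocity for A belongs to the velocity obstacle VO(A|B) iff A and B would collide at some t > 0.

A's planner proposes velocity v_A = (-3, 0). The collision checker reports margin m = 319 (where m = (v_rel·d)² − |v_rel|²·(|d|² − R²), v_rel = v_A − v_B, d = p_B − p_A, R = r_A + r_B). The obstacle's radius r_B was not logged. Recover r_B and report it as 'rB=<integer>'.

m = 319
d = (-5, -9);  v_rel = (-1, -2),  |v_rel|² = 5
v_rel×d = (-1)·(-9) − (-2)·(-5) = -1
since m = R²·5 − (-1)²:  R² = (1 + 319) / 5 = 64
R = √64 = 8  ⇒  r_B = 8 − 1 = 7

rB=7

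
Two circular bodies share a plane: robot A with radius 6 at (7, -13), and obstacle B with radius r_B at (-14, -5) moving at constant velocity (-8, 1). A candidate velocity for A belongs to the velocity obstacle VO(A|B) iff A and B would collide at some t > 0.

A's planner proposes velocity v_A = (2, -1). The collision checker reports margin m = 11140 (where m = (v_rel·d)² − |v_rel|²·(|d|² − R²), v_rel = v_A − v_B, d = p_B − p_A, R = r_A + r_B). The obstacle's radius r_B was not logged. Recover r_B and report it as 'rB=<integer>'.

m = 11140
d = (-21, 8);  v_rel = (10, -2),  |v_rel|² = 104
v_rel×d = (10)·(8) − (-2)·(-21) = 38
since m = R²·104 − 38²:  R² = (1444 + 11140) / 104 = 121
R = √121 = 11  ⇒  r_B = 11 − 6 = 5

rB=5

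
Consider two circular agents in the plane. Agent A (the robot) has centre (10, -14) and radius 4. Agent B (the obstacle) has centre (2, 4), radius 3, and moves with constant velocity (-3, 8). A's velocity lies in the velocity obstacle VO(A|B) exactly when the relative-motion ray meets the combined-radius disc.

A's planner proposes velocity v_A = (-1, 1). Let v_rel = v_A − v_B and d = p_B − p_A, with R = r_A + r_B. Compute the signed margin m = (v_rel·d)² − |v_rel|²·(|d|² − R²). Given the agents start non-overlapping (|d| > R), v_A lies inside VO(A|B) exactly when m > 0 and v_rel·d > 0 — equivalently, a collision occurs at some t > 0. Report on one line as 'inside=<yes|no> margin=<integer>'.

d = (-8, 18),  |d|² = 388;  R = 4+3 = 7,  c = 388−7² = 339
v_rel = (2, -7),  |v_rel|² = 53;  v_rel·d = (2)·(-8) + (-7)·(18) = -142
53·t² + 284·t + 339 = 0  ⇒  m = (-142)² − 53·339 = 2197
m = 2197 > 0,  v_rel·d = -142 < 0  ⇒  outside

inside=no margin=2197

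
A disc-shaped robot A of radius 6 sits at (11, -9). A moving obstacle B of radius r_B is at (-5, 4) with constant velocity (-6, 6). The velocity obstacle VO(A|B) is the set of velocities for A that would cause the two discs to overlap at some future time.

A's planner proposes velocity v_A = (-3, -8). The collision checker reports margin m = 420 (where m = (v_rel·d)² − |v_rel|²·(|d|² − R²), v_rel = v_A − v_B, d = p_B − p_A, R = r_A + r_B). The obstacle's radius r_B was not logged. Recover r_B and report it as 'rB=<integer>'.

m = 420
d = (-16, 13);  v_rel = (3, -14),  |v_rel|² = 205
v_rel×d = (3)·(13) − (-14)·(-16) = -185
since m = R²·205 − (-185)²:  R² = (34225 + 420) / 205 = 169
R = √169 = 13  ⇒  r_B = 13 − 6 = 7

rB=7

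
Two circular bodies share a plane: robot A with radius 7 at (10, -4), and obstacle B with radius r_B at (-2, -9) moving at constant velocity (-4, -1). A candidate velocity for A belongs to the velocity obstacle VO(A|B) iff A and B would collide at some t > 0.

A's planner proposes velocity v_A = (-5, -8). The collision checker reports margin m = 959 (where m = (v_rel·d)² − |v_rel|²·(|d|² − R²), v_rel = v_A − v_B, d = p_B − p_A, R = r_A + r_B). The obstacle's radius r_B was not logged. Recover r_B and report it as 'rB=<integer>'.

m = 959
d = (-12, -5);  v_rel = (-1, -7),  |v_rel|² = 50
v_rel×d = (-1)·(-5) − (-7)·(-12) = -79
since m = R²·50 − (-79)²:  R² = (6241 + 959) / 50 = 144
R = √144 = 12  ⇒  r_B = 12 − 7 = 5

rB=5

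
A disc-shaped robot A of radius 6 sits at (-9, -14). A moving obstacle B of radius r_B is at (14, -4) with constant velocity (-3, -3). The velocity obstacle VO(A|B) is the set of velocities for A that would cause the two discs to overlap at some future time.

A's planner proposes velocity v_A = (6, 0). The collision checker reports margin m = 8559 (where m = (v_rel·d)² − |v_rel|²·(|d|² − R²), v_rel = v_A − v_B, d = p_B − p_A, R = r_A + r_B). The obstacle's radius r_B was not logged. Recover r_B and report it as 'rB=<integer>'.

m = 8559
d = (23, 10);  v_rel = (9, 3),  |v_rel|² = 90
v_rel×d = (9)·(10) − (3)·(23) = 21
since m = R²·90 − 21²:  R² = (441 + 8559) / 90 = 100
R = √100 = 10  ⇒  r_B = 10 − 6 = 4

rB=4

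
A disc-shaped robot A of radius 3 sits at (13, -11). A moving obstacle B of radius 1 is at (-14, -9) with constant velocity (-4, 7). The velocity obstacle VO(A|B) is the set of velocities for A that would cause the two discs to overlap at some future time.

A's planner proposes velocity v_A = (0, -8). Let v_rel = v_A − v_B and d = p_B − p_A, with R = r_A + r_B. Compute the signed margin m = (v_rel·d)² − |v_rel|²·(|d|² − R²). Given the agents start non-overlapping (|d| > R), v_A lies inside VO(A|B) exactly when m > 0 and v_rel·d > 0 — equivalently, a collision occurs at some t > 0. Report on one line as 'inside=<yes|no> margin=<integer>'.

d = (-27, 2),  |d|² = 733;  R = 3+1 = 4,  c = 733−4² = 717
v_rel = (4, -15),  |v_rel|² = 241;  v_rel·d = (4)·(-27) + (-15)·(2) = -138
241·t² + 276·t + 717 = 0  ⇒  m = (-138)² − 241·717 = -153753
m = -153753 < 0,  v_rel·d = -138 < 0  ⇒  outside

inside=no margin=-153753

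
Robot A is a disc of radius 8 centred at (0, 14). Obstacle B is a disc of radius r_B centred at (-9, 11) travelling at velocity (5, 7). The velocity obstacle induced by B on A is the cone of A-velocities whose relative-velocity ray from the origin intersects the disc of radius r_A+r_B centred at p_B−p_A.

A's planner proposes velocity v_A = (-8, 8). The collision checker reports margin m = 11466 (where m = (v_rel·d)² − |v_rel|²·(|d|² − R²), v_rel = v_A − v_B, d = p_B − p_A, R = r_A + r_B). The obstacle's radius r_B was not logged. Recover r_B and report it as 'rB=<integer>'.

m = 11466
d = (-9, -3);  v_rel = (-13, 1),  |v_rel|² = 170
v_rel×d = (-13)·(-3) − (1)·(-9) = 48
since m = R²·170 − 48²:  R² = (2304 + 11466) / 170 = 81
R = √81 = 9  ⇒  r_B = 9 − 8 = 1

rB=1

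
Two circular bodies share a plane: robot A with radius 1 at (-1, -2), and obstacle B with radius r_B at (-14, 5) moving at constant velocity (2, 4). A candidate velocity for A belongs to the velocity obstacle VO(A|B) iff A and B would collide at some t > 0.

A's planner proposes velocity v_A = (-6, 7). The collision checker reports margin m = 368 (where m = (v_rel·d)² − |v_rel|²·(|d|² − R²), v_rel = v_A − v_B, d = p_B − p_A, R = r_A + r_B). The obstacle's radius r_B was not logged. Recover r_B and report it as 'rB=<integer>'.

m = 368
d = (-13, 7);  v_rel = (-8, 3),  |v_rel|² = 73
v_rel×d = (-8)·(7) − (3)·(-13) = -17
since m = R²·73 − (-17)²:  R² = (289 + 368) / 73 = 9
R = √9 = 3  ⇒  r_B = 3 − 1 = 2

rB=2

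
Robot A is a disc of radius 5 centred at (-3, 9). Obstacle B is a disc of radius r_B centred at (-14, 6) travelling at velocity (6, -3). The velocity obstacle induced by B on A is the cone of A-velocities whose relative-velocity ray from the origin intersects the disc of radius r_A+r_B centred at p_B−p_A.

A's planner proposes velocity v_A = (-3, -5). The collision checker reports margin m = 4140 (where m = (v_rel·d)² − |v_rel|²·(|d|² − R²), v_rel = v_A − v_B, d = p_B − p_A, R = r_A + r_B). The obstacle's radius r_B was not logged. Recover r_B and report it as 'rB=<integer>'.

m = 4140
d = (-11, -3);  v_rel = (-9, -2),  |v_rel|² = 85
v_rel×d = (-9)·(-3) − (-2)·(-11) = 5
since m = R²·85 − 5²:  R² = (25 + 4140) / 85 = 49
R = √49 = 7  ⇒  r_B = 7 − 5 = 2

rB=2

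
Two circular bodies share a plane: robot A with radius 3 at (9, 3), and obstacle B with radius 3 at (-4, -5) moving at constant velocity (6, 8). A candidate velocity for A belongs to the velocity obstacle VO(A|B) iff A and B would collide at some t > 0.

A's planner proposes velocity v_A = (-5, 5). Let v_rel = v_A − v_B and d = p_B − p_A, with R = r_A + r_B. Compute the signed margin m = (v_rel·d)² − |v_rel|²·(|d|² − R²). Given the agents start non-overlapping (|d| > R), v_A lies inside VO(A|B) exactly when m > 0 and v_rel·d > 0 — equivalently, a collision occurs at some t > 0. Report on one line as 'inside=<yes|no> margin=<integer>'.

d = (-13, -8),  |d|² = 233;  R = 3+3 = 6,  c = 233−6² = 197
v_rel = (-11, -3),  |v_rel|² = 130;  v_rel·d = (-11)·(-13) + (-3)·(-8) = 167
130·t² − 334·t + 197 = 0  ⇒  m = 167² − 130·197 = 2279
m = 2279 > 0,  v_rel·d = 167 > 0  ⇒  inside

inside=yes margin=2279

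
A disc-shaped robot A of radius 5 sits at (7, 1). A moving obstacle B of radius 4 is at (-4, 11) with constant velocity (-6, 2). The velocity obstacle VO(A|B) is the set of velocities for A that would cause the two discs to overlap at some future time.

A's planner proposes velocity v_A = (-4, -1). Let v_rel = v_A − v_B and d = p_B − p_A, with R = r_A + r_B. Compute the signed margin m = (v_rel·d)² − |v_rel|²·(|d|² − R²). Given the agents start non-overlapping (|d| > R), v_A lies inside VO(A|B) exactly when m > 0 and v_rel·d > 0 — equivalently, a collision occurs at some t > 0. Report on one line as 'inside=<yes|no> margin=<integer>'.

d = (-11, 10),  |d|² = 221;  R = 5+4 = 9,  c = 221−9² = 140
v_rel = (2, -3),  |v_rel|² = 13;  v_rel·d = (2)·(-11) + (-3)·(10) = -52
13·t² + 104·t + 140 = 0  ⇒  m = (-52)² − 13·140 = 884
m = 884 > 0,  v_rel·d = -52 < 0  ⇒  outside

inside=no margin=884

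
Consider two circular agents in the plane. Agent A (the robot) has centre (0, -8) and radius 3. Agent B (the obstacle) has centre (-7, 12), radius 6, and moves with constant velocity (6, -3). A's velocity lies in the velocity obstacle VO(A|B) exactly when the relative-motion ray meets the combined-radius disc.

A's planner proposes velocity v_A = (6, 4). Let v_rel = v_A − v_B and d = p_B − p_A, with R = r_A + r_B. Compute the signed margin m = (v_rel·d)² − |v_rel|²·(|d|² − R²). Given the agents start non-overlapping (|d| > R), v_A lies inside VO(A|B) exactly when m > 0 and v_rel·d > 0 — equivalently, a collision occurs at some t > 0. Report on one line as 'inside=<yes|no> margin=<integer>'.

d = (-7, 20),  |d|² = 449;  R = 3+6 = 9,  c = 449−9² = 368
v_rel = (0, 7),  |v_rel|² = 49;  v_rel·d = (0)·(-7) + (7)·(20) = 140
49·t² − 280·t + 368 = 0  ⇒  m = 140² − 49·368 = 1568
m = 1568 > 0,  v_rel·d = 140 > 0  ⇒  inside

inside=yes margin=1568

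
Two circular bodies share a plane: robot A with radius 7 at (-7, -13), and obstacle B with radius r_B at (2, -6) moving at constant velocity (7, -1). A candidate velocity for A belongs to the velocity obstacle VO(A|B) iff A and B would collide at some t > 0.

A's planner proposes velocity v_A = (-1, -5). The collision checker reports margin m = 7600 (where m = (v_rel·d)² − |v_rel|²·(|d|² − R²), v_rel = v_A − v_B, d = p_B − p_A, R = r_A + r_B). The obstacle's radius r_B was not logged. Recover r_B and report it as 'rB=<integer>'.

m = 7600
d = (9, 7);  v_rel = (-8, -4),  |v_rel|² = 80
v_rel×d = (-8)·(7) − (-4)·(9) = -20
since m = R²·80 − (-20)²:  R² = (400 + 7600) / 80 = 100
R = √100 = 10  ⇒  r_B = 10 − 7 = 3

rB=3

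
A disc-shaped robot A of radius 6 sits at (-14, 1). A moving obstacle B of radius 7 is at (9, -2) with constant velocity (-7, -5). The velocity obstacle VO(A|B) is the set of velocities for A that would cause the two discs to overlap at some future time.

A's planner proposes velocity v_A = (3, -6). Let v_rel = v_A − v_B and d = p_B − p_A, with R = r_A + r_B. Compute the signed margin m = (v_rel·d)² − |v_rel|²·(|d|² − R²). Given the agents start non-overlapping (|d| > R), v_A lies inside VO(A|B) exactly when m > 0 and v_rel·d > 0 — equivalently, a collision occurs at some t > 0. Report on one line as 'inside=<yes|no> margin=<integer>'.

d = (23, -3),  |d|² = 538;  R = 6+7 = 13,  c = 538−13² = 369
v_rel = (10, -1),  |v_rel|² = 101;  v_rel·d = (10)·(23) + (-1)·(-3) = 233
101·t² − 466·t + 369 = 0  ⇒  m = 233² − 101·369 = 17020
m = 17020 > 0,  v_rel·d = 233 > 0  ⇒  inside

inside=yes margin=17020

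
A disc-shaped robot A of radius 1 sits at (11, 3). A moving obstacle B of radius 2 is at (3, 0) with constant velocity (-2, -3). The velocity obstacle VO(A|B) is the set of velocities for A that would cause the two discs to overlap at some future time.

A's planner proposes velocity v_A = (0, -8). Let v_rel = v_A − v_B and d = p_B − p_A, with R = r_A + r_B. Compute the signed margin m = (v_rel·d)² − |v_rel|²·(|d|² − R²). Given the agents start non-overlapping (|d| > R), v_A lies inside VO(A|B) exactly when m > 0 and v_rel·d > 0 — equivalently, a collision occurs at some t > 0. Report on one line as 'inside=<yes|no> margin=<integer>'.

d = (-8, -3),  |d|² = 73;  R = 1+2 = 3,  c = 73−3² = 64
v_rel = (2, -5),  |v_rel|² = 29;  v_rel·d = (2)·(-8) + (-5)·(-3) = -1
29·t² + 2·t + 64 = 0  ⇒  m = (-1)² − 29·64 = -1855
m = -1855 < 0,  v_rel·d = -1 < 0  ⇒  outside

inside=no margin=-1855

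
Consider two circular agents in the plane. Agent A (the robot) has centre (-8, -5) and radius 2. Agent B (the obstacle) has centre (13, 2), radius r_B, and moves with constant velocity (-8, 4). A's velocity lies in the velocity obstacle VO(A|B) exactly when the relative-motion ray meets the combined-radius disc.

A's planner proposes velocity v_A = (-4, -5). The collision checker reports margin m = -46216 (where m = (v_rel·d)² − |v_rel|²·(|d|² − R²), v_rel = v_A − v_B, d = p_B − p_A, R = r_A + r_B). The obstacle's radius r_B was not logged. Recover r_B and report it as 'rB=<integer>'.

m = -46216
d = (21, 7);  v_rel = (4, -9),  |v_rel|² = 97
v_rel×d = (4)·(7) − (-9)·(21) = 217
since m = R²·97 − 217²:  R² = (47089 + -46216) / 97 = 9
R = √9 = 3  ⇒  r_B = 3 − 2 = 1

rB=1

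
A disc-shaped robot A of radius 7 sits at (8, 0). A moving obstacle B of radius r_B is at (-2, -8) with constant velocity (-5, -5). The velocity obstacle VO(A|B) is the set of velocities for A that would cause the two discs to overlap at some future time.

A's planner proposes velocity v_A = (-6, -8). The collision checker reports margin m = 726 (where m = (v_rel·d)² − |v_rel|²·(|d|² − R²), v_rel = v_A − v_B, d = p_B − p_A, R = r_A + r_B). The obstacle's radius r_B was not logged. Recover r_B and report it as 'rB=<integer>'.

m = 726
d = (-10, -8);  v_rel = (-1, -3),  |v_rel|² = 10
v_rel×d = (-1)·(-8) − (-3)·(-10) = -22
since m = R²·10 − (-22)²:  R² = (484 + 726) / 10 = 121
R = √121 = 11  ⇒  r_B = 11 − 7 = 4

rB=4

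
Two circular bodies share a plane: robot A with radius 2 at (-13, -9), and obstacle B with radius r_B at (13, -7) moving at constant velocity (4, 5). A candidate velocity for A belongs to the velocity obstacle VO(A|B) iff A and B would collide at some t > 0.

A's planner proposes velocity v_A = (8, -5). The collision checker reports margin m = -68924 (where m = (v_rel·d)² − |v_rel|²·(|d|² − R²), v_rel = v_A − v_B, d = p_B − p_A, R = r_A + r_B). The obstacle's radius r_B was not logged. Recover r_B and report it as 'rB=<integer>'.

m = -68924
d = (26, 2);  v_rel = (4, -10),  |v_rel|² = 116
v_rel×d = (4)·(2) − (-10)·(26) = 268
since m = R²·116 − 268²:  R² = (71824 + -68924) / 116 = 25
R = √25 = 5  ⇒  r_B = 5 − 2 = 3

rB=3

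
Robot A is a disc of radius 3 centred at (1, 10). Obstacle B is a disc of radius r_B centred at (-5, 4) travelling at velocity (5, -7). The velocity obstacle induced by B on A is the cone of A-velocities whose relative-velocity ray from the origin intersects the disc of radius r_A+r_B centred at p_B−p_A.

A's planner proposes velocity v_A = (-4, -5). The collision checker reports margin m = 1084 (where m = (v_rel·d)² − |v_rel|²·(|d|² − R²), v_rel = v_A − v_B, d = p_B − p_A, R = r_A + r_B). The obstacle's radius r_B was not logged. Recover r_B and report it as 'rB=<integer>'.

m = 1084
d = (-6, -6);  v_rel = (-9, 2),  |v_rel|² = 85
v_rel×d = (-9)·(-6) − (2)·(-6) = 66
since m = R²·85 − 66²:  R² = (4356 + 1084) / 85 = 64
R = √64 = 8  ⇒  r_B = 8 − 3 = 5

rB=5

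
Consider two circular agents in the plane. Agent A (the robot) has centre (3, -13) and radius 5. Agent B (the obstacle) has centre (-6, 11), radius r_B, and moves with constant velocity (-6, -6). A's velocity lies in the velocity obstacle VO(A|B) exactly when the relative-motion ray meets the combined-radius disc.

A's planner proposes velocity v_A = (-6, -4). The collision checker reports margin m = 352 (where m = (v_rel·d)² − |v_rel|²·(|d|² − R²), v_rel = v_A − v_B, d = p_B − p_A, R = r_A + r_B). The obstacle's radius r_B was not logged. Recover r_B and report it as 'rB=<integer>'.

m = 352
d = (-9, 24);  v_rel = (0, 2),  |v_rel|² = 4
v_rel×d = (0)·(24) − (2)·(-9) = 18
since m = R²·4 − 18²:  R² = (324 + 352) / 4 = 169
R = √169 = 13  ⇒  r_B = 13 − 5 = 8

rB=8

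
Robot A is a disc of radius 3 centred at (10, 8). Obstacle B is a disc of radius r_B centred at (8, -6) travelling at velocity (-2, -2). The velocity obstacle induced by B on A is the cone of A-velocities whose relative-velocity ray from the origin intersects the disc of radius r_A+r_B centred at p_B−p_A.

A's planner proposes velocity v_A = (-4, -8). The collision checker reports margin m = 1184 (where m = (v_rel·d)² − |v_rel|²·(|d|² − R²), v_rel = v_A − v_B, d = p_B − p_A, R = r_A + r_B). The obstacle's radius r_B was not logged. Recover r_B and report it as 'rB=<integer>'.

m = 1184
d = (-2, -14);  v_rel = (-2, -6),  |v_rel|² = 40
v_rel×d = (-2)·(-14) − (-6)·(-2) = 16
since m = R²·40 − 16²:  R² = (256 + 1184) / 40 = 36
R = √36 = 6  ⇒  r_B = 6 − 3 = 3

rB=3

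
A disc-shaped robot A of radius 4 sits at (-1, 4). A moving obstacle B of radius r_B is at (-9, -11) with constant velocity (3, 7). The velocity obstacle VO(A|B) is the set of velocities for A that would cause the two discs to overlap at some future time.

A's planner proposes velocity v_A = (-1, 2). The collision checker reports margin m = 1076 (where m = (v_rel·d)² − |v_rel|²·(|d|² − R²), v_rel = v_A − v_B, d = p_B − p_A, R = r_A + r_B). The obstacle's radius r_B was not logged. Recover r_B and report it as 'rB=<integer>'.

m = 1076
d = (-8, -15);  v_rel = (-4, -5),  |v_rel|² = 41
v_rel×d = (-4)·(-15) − (-5)·(-8) = 20
since m = R²·41 − 20²:  R² = (400 + 1076) / 41 = 36
R = √36 = 6  ⇒  r_B = 6 − 4 = 2

rB=2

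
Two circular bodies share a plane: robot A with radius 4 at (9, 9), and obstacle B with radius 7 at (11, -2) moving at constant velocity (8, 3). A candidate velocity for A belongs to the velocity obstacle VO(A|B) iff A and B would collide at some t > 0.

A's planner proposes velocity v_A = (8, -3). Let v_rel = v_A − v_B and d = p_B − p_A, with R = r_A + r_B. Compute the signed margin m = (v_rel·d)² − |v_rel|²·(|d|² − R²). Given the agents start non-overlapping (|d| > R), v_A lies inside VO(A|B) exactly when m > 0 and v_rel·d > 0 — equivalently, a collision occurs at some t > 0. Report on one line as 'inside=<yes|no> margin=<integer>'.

d = (2, -11),  |d|² = 125;  R = 4+7 = 11,  c = 125−11² = 4
v_rel = (0, -6),  |v_rel|² = 36;  v_rel·d = (0)·(2) + (-6)·(-11) = 66
36·t² − 132·t + 4 = 0  ⇒  m = 66² − 36·4 = 4212
m = 4212 > 0,  v_rel·d = 66 > 0  ⇒  inside

inside=yes margin=4212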